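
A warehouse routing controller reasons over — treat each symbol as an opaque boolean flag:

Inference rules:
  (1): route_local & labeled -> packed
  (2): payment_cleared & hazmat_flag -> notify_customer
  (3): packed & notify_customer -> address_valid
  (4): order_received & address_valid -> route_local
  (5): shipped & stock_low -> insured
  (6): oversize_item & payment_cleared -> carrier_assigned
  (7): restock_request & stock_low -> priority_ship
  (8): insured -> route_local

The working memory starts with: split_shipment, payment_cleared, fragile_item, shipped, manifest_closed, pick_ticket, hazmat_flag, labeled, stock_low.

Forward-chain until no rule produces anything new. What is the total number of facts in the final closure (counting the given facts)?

Round 1: (2) [payment_cleared & hazmat_flag -> notify_customer]; (5) [shipped & stock_low -> insured]. Adds notify_customer, insured.
Round 2: (8) [insured -> route_local]. Adds route_local.
Round 3: (1) [route_local & labeled -> packed]. Adds packed.
Round 4: (3) [packed & notify_customer -> address_valid]. Adds address_valid.
Closure: {address_valid, fragile_item, hazmat_flag, insured, labeled, manifest_closed, notify_customer, packed, payment_cleared, pick_ticket, route_local, shipped, split_shipment, stock_low} — 14 facts.

14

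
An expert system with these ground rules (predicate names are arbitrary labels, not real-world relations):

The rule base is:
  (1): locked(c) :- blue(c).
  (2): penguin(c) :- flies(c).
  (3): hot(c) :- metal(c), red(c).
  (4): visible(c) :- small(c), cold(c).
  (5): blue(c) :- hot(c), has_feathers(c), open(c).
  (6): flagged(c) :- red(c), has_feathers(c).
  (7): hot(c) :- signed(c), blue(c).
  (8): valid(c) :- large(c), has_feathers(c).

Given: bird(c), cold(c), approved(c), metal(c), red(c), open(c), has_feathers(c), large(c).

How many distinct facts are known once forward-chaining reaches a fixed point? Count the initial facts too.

Round 1 — (3), (6), (8), derive hot(c), flagged(c), valid(c).
Round 2 — (5), derive blue(c).
Round 3 — (1), derive locked(c).
Closure: {approved(c), bird(c), blue(c), cold(c), flagged(c), has_feathers(c), hot(c), large(c), locked(c), metal(c), open(c), red(c), valid(c)} — 13 facts.

13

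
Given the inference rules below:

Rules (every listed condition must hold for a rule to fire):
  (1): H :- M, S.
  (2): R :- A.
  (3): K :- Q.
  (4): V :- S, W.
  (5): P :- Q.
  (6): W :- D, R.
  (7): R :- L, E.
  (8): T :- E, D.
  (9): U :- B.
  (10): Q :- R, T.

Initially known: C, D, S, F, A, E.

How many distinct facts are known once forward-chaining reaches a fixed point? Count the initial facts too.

Round 1: (2) [R :- A.]; (8) [T :- E, D.]. Adds R, T.
Round 2: (6) [W :- D, R.]; (10) [Q :- R, T.]. Adds W, Q.
Round 3: (3) [K :- Q.]; (4) [V :- S, W.]; (5) [P :- Q.]. Adds K, V, P.
Closure: {A, C, D, E, F, K, P, Q, R, S, T, V, W} — 13 facts.

13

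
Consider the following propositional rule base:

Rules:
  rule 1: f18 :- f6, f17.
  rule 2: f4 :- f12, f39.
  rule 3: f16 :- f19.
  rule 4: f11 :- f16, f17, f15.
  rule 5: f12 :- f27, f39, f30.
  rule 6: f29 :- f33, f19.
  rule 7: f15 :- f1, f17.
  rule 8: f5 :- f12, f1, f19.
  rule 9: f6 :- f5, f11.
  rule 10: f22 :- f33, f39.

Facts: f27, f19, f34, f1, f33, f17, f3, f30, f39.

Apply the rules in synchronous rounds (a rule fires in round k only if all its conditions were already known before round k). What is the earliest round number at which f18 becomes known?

Round 1: rule 3 [f16 :- f19.]; rule 5 [f12 :- f27, f39, f30.]; rule 6 [f29 :- f33, f19.]; rule 7 [f15 :- f1, f17.]; rule 10 [f22 :- f33, f39.]. Adds f16, f12, f29, f15, f22.
Round 2: rule 2 [f4 :- f12, f39.]; rule 4 [f11 :- f16, f17, f15.]; rule 8 [f5 :- f12, f1, f19.]. Adds f4, f11, f5.
Round 3: rule 9 [f6 :- f5, f11.]. Adds f6.
Round 4: rule 1 [f18 :- f6, f17.]. Adds f18.
f18 first appears in round 4.

4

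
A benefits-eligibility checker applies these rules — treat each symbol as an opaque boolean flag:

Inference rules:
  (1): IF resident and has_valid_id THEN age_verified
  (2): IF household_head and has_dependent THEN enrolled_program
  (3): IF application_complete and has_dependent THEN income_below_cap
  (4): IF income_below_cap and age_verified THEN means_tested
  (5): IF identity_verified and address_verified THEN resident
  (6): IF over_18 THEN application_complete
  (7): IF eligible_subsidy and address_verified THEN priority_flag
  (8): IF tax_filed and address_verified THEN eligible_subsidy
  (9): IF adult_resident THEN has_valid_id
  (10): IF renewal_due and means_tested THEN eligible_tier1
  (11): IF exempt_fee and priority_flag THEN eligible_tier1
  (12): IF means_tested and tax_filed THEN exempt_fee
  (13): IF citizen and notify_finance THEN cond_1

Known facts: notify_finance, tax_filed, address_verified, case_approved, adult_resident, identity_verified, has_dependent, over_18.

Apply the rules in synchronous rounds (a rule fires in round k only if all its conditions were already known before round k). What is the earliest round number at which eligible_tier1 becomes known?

5

Round 1: (5) [IF identity_verified and address_verified THEN resident]; (6) [IF over_18 THEN application_complete]; (8) [IF tax_filed and address_verified THEN eligible_subsidy]; (9) [IF adult_resident THEN has_valid_id]. New: resident, application_complete, eligible_subsidy, has_valid_id.
Round 2: (1) [IF resident and has_valid_id THEN age_verified]; (3) [IF application_complete and has_dependent THEN income_below_cap]; (7) [IF eligible_subsidy and address_verified THEN priority_flag]. New: age_verified, income_below_cap, priority_flag.
Round 3: (4) [IF income_below_cap and age_verified THEN means_tested]. New: means_tested.
Round 4: (12) [IF means_tested and tax_filed THEN exempt_fee]. New: exempt_fee.
Round 5: (11) [IF exempt_fee and priority_flag THEN eligible_tier1]. New: eligible_tier1.
eligible_tier1 first appears in round 5.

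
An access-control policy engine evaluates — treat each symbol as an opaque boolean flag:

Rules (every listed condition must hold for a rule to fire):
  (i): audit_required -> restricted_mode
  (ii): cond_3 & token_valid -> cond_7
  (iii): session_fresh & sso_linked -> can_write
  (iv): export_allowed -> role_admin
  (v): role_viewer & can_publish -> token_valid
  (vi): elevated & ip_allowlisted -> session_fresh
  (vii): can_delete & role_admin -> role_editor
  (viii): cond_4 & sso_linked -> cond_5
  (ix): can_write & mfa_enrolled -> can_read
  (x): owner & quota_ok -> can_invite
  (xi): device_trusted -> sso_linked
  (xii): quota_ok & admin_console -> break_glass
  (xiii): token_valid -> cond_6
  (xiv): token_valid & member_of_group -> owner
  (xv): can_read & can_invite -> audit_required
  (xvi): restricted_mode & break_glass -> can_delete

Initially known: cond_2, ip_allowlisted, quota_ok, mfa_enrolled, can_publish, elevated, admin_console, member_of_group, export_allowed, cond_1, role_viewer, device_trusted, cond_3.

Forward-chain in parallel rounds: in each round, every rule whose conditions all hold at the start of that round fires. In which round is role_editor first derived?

Round 1 — (iv), (v), (vi), (xi), (xii), derive role_admin, token_valid, session_fresh, sso_linked, break_glass.
Round 2 — (ii), (iii), (xiii), (xiv), derive cond_7, can_write, cond_6, owner.
Round 3 — (ix), (x), derive can_read, can_invite.
Round 4 — (xv), derive audit_required.
Round 5 — (i), derive restricted_mode.
Round 6 — (xvi), derive can_delete.
Round 7 — (vii), derive role_editor.
role_editor first appears in round 7.

7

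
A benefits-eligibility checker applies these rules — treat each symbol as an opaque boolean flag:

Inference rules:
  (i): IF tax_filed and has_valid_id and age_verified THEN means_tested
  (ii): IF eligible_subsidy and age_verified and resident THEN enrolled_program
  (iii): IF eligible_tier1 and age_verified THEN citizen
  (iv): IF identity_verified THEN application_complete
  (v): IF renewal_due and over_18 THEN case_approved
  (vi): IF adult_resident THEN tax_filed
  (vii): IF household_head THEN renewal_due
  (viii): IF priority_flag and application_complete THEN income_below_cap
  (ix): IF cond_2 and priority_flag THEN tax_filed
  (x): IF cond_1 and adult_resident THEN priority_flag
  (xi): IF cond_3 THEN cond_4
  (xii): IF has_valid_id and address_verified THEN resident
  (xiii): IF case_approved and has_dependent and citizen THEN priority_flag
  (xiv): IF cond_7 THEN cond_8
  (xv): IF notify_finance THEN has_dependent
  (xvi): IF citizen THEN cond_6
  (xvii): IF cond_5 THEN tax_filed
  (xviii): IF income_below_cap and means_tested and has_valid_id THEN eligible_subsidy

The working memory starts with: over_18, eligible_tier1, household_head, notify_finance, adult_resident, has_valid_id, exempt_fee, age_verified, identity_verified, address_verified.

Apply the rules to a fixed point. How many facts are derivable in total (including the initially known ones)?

23

Round 1: (iii) [IF eligible_tier1 and age_verified THEN citizen]; (iv) [IF identity_verified THEN application_complete]; (vi) [IF adult_resident THEN tax_filed]; (vii) [IF household_head THEN renewal_due]; (xii) [IF has_valid_id and address_verified THEN resident]; (xv) [IF notify_finance THEN has_dependent]. Adds citizen, application_complete, tax_filed, renewal_due, resident, has_dependent.
Round 2: (i) [IF tax_filed and has_valid_id and age_verified THEN means_tested]; (v) [IF renewal_due and over_18 THEN case_approved]; (xvi) [IF citizen THEN cond_6]. Adds means_tested, case_approved, cond_6.
Round 3: (xiii) [IF case_approved and has_dependent and citizen THEN priority_flag]. Adds priority_flag.
Round 4: (viii) [IF priority_flag and application_complete THEN income_below_cap]. Adds income_below_cap.
Round 5: (xviii) [IF income_below_cap and means_tested and has_valid_id THEN eligible_subsidy]. Adds eligible_subsidy.
Round 6: (ii) [IF eligible_subsidy and age_verified and resident THEN enrolled_program]. Adds enrolled_program.
Closure: {address_verified, adult_resident, age_verified, application_complete, case_approved, citizen, cond_6, eligible_subsidy, eligible_tier1, enrolled_program, exempt_fee, has_dependent, has_valid_id, household_head, identity_verified, income_below_cap, means_tested, notify_finance, over_18, priority_flag, renewal_due, resident, tax_filed} — 23 facts.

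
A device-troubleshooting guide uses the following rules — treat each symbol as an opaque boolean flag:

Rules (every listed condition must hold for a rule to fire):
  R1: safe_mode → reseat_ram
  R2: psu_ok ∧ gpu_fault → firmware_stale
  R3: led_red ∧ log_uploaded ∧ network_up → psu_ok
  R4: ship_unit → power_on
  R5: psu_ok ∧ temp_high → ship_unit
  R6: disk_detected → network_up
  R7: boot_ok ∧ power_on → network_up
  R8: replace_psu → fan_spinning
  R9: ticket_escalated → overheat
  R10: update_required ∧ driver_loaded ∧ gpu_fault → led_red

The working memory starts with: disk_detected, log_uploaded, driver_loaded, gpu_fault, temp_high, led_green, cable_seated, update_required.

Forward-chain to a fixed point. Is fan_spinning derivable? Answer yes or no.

Round 1: R6 [disk_detected → network_up]; R10 [update_required ∧ driver_loaded ∧ gpu_fault → led_red]. New: network_up, led_red.
Round 2: R3 [led_red ∧ log_uploaded ∧ network_up → psu_ok]. New: psu_ok.
Round 3: R2 [psu_ok ∧ gpu_fault → firmware_stale]; R5 [psu_ok ∧ temp_high → ship_unit]. New: firmware_stale, ship_unit.
Round 4: R4 [ship_unit → power_on]. New: power_on.
Fixed point reached. fan_spinning is concluded only by R8; R8 needs replace_psu (never derived).

no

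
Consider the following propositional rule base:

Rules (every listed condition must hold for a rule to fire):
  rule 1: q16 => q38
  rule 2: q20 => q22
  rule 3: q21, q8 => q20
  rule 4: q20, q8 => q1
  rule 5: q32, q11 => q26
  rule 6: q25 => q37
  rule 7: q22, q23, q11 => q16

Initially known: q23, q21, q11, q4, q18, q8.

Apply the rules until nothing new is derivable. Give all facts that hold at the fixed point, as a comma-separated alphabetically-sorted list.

q1, q11, q16, q18, q20, q21, q22, q23, q38, q4, q8

Round 1: rule 3 [q21, q8 => q20]. New: q20.
Round 2: rule 2 [q20 => q22]; rule 4 [q20, q8 => q1]. New: q22, q1.
Round 3: rule 7 [q22, q23, q11 => q16]. New: q16.
Round 4: rule 1 [q16 => q38]. New: q38.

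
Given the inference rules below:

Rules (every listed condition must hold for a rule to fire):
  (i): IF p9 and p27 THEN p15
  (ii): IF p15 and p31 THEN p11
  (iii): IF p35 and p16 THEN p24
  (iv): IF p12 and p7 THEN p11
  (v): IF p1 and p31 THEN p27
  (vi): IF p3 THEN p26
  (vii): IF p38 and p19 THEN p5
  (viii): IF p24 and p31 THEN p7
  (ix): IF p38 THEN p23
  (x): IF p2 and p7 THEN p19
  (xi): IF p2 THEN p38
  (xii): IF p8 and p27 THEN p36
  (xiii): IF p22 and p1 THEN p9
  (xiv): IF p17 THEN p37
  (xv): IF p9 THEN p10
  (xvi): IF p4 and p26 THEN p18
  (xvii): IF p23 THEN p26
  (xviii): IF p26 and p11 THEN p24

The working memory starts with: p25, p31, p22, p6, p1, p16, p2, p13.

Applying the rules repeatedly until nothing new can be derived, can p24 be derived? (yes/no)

yes

Round 1 fires (v), (xi), (xiii), giving p27, p38, p9.
Round 2 fires (i), (ix), (xv), giving p15, p23, p10.
Round 3 fires (ii), (xvii), giving p11, p26.
Round 4 fires (xviii), giving p24.
Round 5 fires (viii), giving p7.
Round 6 fires (x), giving p19.
Round 7 fires (vii), giving p5.
p24 appears in round 4, so it is derivable.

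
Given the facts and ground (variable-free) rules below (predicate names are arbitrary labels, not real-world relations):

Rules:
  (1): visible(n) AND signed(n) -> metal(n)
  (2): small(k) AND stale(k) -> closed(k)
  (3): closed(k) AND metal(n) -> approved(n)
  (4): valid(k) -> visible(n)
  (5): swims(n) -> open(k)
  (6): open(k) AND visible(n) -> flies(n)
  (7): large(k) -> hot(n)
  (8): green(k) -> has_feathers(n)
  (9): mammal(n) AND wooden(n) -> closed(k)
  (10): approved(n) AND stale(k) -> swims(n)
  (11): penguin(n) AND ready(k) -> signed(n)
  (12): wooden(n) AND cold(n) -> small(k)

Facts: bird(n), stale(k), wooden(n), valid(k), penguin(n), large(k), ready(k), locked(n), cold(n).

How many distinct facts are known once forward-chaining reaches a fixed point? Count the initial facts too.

19

Round 1: (4) [valid(k) -> visible(n)]; (7) [large(k) -> hot(n)]; (11) [penguin(n) AND ready(k) -> signed(n)]; (12) [wooden(n) AND cold(n) -> small(k)]. Adds visible(n), hot(n), signed(n), small(k).
Round 2: (1) [visible(n) AND signed(n) -> metal(n)]; (2) [small(k) AND stale(k) -> closed(k)]. Adds metal(n), closed(k).
Round 3: (3) [closed(k) AND metal(n) -> approved(n)]. Adds approved(n).
Round 4: (10) [approved(n) AND stale(k) -> swims(n)]. Adds swims(n).
Round 5: (5) [swims(n) -> open(k)]. Adds open(k).
Round 6: (6) [open(k) AND visible(n) -> flies(n)]. Adds flies(n).
Closure: {approved(n), bird(n), closed(k), cold(n), flies(n), hot(n), large(k), locked(n), metal(n), open(k), penguin(n), ready(k), signed(n), small(k), stale(k), swims(n), valid(k), visible(n), wooden(n)} — 19 facts.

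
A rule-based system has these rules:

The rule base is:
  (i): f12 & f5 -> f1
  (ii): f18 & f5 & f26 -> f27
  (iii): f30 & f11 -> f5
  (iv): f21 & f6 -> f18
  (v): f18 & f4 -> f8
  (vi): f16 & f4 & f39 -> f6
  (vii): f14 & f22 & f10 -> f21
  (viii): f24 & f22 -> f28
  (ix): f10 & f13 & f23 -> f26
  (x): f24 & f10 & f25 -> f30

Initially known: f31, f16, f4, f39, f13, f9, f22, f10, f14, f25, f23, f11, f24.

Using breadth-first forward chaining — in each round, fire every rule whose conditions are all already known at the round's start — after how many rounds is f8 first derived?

Round 1: (vi) [f16 & f4 & f39 -> f6]; (vii) [f14 & f22 & f10 -> f21]; (viii) [f24 & f22 -> f28]; (ix) [f10 & f13 & f23 -> f26]; (x) [f24 & f10 & f25 -> f30]. Adds f6, f21, f28, f26, f30.
Round 2: (iii) [f30 & f11 -> f5]; (iv) [f21 & f6 -> f18]. Adds f5, f18.
Round 3: (ii) [f18 & f5 & f26 -> f27]; (v) [f18 & f4 -> f8]. Adds f27, f8.
f8 first appears in round 3.

3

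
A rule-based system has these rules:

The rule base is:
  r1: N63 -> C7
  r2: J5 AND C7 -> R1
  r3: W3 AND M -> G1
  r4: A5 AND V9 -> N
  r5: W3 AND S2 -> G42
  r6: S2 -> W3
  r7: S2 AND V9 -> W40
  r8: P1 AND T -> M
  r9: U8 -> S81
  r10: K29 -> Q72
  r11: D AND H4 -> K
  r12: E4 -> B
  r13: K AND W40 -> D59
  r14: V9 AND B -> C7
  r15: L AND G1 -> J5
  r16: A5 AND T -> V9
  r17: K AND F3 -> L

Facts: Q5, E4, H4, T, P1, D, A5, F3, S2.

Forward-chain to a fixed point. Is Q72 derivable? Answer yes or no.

no

[1] r6 [S2 -> W3]; r8 [P1 AND T -> M]; r11 [D AND H4 -> K]; r12 [E4 -> B]; r16 [A5 AND T -> V9]. ⇒ new: W3, M, K, B, V9.
[2] r3 [W3 AND M -> G1]; r4 [A5 AND V9 -> N]; r5 [W3 AND S2 -> G42]; r7 [S2 AND V9 -> W40]; r14 [V9 AND B -> C7]; r17 [K AND F3 -> L]. ⇒ new: G1, N, G42, W40, C7, L.
[3] r13 [K AND W40 -> D59]; r15 [L AND G1 -> J5]. ⇒ new: D59, J5.
[4] r2 [J5 AND C7 -> R1]. ⇒ new: R1.
Fixed point reached. Q72 is concluded only by r10; r10 needs K29 (never derived).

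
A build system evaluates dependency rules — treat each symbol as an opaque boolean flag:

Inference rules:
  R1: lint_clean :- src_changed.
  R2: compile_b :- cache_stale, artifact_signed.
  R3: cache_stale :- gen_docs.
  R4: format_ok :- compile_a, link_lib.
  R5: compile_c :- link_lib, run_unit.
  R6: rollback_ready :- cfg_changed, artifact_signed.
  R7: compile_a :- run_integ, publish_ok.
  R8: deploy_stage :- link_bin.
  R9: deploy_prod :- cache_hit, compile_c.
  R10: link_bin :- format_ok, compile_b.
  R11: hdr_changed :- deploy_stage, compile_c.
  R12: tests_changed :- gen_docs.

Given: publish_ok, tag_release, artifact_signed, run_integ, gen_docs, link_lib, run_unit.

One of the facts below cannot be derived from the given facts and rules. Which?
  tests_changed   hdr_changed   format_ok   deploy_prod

Round 1: R3 [cache_stale :- gen_docs.]; R5 [compile_c :- link_lib, run_unit.]; R7 [compile_a :- run_integ, publish_ok.]; R12 [tests_changed :- gen_docs.]. Adds cache_stale, compile_c, compile_a, tests_changed.
Round 2: R2 [compile_b :- cache_stale, artifact_signed.]; R4 [format_ok :- compile_a, link_lib.]. Adds compile_b, format_ok.
Round 3: R10 [link_bin :- format_ok, compile_b.]. Adds link_bin.
Round 4: R8 [deploy_stage :- link_bin.]. Adds deploy_stage.
Round 5: R11 [hdr_changed :- deploy_stage, compile_c.]. Adds hdr_changed.
Derived: format_ok (round 2), hdr_changed (round 5), tests_changed (round 1). deploy_prod never appears in any round.

deploy_prod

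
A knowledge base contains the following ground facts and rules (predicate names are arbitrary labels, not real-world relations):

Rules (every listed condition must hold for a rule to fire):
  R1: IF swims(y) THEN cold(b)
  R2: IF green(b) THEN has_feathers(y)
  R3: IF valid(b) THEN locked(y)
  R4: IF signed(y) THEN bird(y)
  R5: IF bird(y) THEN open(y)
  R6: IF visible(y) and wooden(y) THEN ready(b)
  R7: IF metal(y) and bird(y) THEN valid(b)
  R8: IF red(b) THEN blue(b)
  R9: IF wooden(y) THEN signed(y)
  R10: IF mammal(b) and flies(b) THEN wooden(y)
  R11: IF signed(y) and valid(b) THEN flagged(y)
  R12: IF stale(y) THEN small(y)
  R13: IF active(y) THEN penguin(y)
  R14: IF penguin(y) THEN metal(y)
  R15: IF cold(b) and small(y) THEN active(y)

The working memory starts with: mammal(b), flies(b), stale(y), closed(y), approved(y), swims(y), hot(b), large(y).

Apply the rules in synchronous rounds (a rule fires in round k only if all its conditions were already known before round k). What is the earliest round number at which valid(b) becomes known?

Round 1 fires R1, R10, R12, giving cold(b), wooden(y), small(y).
Round 2 fires R9, R15, giving signed(y), active(y).
Round 3 fires R4, R13, giving bird(y), penguin(y).
Round 4 fires R5, R14, giving open(y), metal(y).
Round 5 fires R7, giving valid(b).
valid(b) first appears in round 5.

5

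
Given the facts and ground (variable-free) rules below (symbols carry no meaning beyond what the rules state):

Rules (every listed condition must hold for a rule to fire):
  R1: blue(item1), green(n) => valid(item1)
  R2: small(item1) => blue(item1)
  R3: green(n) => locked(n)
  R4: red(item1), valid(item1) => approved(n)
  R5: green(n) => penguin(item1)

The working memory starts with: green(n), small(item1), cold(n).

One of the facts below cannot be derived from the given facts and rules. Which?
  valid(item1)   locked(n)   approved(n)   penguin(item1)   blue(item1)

Round 1: R2 [small(item1) => blue(item1)]; R3 [green(n) => locked(n)]; R5 [green(n) => penguin(item1)]. Adds blue(item1), locked(n), penguin(item1).
Round 2: R1 [blue(item1), green(n) => valid(item1)]. Adds valid(item1).
Derived: blue(item1) (round 1), valid(item1) (round 2), locked(n) (round 1), penguin(item1) (round 1). approved(n) never appears in any round.

approved(n)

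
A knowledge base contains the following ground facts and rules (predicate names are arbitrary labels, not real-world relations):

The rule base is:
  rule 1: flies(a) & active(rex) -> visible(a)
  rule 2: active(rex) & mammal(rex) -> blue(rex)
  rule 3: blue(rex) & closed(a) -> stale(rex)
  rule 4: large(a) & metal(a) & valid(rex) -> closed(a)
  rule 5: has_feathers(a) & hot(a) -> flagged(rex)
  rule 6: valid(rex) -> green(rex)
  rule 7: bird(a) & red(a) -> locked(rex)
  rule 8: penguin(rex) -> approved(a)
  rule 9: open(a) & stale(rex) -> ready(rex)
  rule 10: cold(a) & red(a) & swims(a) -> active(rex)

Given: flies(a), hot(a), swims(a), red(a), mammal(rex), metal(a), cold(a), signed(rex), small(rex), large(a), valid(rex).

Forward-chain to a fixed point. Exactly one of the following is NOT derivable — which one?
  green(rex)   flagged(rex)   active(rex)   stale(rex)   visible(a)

flagged(rex)

Round 1: rule 4 [large(a) & metal(a) & valid(rex) -> closed(a)]; rule 6 [valid(rex) -> green(rex)]; rule 10 [cold(a) & red(a) & swims(a) -> active(rex)]. Adds closed(a), green(rex), active(rex).
Round 2: rule 1 [flies(a) & active(rex) -> visible(a)]; rule 2 [active(rex) & mammal(rex) -> blue(rex)]. Adds visible(a), blue(rex).
Round 3: rule 3 [blue(rex) & closed(a) -> stale(rex)]. Adds stale(rex).
Derived: green(rex) (round 1), visible(a) (round 2), stale(rex) (round 3), active(rex) (round 1). flagged(rex) never appears in any round.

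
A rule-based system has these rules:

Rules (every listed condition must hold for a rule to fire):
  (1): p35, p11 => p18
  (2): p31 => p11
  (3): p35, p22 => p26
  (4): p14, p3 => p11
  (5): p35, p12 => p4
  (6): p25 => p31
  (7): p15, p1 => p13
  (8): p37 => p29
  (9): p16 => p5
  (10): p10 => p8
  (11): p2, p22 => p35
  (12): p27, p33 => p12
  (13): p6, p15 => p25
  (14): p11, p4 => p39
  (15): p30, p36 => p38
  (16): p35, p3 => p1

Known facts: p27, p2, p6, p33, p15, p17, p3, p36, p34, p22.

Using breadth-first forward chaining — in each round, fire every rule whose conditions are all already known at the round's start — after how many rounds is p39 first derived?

4

Round 1 — (11), (12), (13), derive p35, p12, p25.
Round 2 — (3), (5), (6), (16), derive p26, p4, p31, p1.
Round 3 — (2), (7), derive p11, p13.
Round 4 — (1), (14), derive p18, p39.
p39 first appears in round 4.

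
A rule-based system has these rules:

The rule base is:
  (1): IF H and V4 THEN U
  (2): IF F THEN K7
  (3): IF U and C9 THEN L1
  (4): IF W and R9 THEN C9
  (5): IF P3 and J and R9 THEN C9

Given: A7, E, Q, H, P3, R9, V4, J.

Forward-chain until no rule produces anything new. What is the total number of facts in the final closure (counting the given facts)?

Round 1: (1) [IF H and V4 THEN U]; (5) [IF P3 and J and R9 THEN C9]. Adds U, C9.
Round 2: (3) [IF U and C9 THEN L1]. Adds L1.
Closure: {A7, C9, E, H, J, L1, P3, Q, R9, U, V4} — 11 facts.

11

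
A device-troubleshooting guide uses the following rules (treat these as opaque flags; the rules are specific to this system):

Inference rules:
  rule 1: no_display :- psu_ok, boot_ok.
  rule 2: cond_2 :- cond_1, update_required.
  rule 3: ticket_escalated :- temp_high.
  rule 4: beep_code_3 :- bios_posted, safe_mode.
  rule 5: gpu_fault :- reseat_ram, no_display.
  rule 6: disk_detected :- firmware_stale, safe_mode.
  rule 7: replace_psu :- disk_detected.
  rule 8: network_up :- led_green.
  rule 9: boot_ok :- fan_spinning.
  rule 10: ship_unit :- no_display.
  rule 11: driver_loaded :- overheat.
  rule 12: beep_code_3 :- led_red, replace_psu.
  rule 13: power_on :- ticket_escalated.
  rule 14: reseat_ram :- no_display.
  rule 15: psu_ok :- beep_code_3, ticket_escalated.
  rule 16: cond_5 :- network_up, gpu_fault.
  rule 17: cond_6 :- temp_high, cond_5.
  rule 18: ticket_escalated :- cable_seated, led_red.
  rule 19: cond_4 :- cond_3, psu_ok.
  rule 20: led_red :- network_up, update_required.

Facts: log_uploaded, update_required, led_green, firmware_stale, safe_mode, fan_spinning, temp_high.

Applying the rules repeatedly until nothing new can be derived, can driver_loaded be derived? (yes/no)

[1] rule 3 [ticket_escalated :- temp_high.]; rule 6 [disk_detected :- firmware_stale, safe_mode.]; rule 8 [network_up :- led_green.]; rule 9 [boot_ok :- fan_spinning.]. ⇒ new: ticket_escalated, disk_detected, network_up, boot_ok.
[2] rule 7 [replace_psu :- disk_detected.]; rule 13 [power_on :- ticket_escalated.]; rule 20 [led_red :- network_up, update_required.]. ⇒ new: replace_psu, power_on, led_red.
[3] rule 12 [beep_code_3 :- led_red, replace_psu.]. ⇒ new: beep_code_3.
[4] rule 15 [psu_ok :- beep_code_3, ticket_escalated.]. ⇒ new: psu_ok.
[5] rule 1 [no_display :- psu_ok, boot_ok.]. ⇒ new: no_display.
[6] rule 10 [ship_unit :- no_display.]; rule 14 [reseat_ram :- no_display.]. ⇒ new: ship_unit, reseat_ram.
[7] rule 5 [gpu_fault :- reseat_ram, no_display.]. ⇒ new: gpu_fault.
[8] rule 16 [cond_5 :- network_up, gpu_fault.]. ⇒ new: cond_5.
[9] rule 17 [cond_6 :- temp_high, cond_5.]. ⇒ new: cond_6.
Fixed point reached. driver_loaded is concluded only by rule 11; rule 11 needs overheat (never derived).

no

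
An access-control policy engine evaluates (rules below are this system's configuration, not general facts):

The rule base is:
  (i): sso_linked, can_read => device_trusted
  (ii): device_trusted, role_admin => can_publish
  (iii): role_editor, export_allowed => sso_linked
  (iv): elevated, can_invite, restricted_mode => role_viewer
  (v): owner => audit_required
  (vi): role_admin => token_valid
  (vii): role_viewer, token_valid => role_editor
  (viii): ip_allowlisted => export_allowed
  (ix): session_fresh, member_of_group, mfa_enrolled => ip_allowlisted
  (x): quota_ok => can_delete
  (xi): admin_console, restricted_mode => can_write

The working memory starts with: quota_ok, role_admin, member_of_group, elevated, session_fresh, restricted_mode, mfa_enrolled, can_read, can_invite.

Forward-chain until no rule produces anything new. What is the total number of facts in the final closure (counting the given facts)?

Round 1 fires (iv), (vi), (ix), (x), giving role_viewer, token_valid, ip_allowlisted, can_delete.
Round 2 fires (vii), (viii), giving role_editor, export_allowed.
Round 3 fires (iii), giving sso_linked.
Round 4 fires (i), giving device_trusted.
Round 5 fires (ii), giving can_publish.
Closure: {can_delete, can_invite, can_publish, can_read, device_trusted, elevated, export_allowed, ip_allowlisted, member_of_group, mfa_enrolled, quota_ok, restricted_mode, role_admin, role_editor, role_viewer, session_fresh, sso_linked, token_valid} — 18 facts.

18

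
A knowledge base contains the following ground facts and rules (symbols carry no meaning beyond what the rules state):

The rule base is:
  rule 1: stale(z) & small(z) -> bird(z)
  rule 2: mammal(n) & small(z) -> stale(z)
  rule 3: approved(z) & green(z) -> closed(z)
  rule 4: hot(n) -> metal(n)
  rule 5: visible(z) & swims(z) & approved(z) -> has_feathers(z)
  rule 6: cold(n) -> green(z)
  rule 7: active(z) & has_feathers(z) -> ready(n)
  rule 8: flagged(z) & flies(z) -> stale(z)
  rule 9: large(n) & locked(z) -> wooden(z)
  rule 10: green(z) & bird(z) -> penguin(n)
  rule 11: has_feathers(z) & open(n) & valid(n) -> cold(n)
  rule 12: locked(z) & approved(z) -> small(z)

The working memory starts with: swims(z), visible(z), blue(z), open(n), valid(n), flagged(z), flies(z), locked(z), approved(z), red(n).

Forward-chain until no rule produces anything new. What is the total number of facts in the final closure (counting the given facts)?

18

Round 1: rule 5 [visible(z) & swims(z) & approved(z) -> has_feathers(z)]; rule 8 [flagged(z) & flies(z) -> stale(z)]; rule 12 [locked(z) & approved(z) -> small(z)]. New: has_feathers(z), stale(z), small(z).
Round 2: rule 1 [stale(z) & small(z) -> bird(z)]; rule 11 [has_feathers(z) & open(n) & valid(n) -> cold(n)]. New: bird(z), cold(n).
Round 3: rule 6 [cold(n) -> green(z)]. New: green(z).
Round 4: rule 3 [approved(z) & green(z) -> closed(z)]; rule 10 [green(z) & bird(z) -> penguin(n)]. New: closed(z), penguin(n).
Closure: {approved(z), bird(z), blue(z), closed(z), cold(n), flagged(z), flies(z), green(z), has_feathers(z), locked(z), open(n), penguin(n), red(n), small(z), stale(z), swims(z), valid(n), visible(z)} — 18 facts.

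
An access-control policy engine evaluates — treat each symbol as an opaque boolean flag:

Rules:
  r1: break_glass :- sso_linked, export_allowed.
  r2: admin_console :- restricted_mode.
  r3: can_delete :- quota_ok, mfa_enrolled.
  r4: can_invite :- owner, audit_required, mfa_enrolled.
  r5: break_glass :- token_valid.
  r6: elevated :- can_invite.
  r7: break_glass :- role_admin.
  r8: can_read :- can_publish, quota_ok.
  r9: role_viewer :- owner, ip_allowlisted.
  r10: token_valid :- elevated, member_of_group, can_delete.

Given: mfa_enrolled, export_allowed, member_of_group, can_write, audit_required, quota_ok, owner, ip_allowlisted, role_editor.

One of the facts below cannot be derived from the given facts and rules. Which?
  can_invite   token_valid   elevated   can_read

Round 1 fires r3, r4, r9, giving can_delete, can_invite, role_viewer.
Round 2 fires r6, giving elevated.
Round 3 fires r10, giving token_valid.
Round 4 fires r5, giving break_glass.
Derived: elevated (round 2), token_valid (round 3), can_invite (round 1). can_read never appears in any round.

can_read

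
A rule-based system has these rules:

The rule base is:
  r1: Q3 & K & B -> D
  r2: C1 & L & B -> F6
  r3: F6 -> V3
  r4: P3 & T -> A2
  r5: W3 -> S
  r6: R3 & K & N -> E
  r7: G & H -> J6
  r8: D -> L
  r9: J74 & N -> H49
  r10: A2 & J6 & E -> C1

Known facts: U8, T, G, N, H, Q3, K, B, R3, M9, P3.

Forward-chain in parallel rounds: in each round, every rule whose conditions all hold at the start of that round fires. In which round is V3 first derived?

4

Round 1 fires r1, r4, r6, r7, giving D, A2, E, J6.
Round 2 fires r8, r10, giving L, C1.
Round 3 fires r2, giving F6.
Round 4 fires r3, giving V3.
V3 first appears in round 4.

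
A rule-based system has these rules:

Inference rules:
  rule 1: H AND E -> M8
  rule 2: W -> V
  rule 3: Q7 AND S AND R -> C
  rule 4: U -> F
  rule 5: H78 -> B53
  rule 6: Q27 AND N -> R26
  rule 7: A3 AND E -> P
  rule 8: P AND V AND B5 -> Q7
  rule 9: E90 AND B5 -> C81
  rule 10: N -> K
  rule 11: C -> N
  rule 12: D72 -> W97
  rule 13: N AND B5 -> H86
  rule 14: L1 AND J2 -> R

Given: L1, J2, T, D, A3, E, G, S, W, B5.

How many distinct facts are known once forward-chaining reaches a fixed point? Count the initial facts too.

18

Round 1: rule 2 [W -> V]; rule 7 [A3 AND E -> P]; rule 14 [L1 AND J2 -> R]. Adds V, P, R.
Round 2: rule 8 [P AND V AND B5 -> Q7]. Adds Q7.
Round 3: rule 3 [Q7 AND S AND R -> C]. Adds C.
Round 4: rule 11 [C -> N]. Adds N.
Round 5: rule 10 [N -> K]; rule 13 [N AND B5 -> H86]. Adds K, H86.
Closure: {A3, B5, C, D, E, G, H86, J2, K, L1, N, P, Q7, R, S, T, V, W} — 18 facts.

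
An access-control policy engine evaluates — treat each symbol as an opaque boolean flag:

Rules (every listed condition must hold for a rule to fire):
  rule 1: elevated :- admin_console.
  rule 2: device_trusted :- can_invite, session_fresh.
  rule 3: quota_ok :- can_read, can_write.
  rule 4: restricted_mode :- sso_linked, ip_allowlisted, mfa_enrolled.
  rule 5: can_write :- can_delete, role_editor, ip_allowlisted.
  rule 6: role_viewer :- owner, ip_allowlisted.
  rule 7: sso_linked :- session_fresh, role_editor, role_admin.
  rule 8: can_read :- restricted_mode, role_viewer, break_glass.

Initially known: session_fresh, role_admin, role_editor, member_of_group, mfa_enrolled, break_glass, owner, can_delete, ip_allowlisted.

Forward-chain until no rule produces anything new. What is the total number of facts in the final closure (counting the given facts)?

15

Round 1: rule 5 [can_write :- can_delete, role_editor, ip_allowlisted.]; rule 6 [role_viewer :- owner, ip_allowlisted.]; rule 7 [sso_linked :- session_fresh, role_editor, role_admin.]. New: can_write, role_viewer, sso_linked.
Round 2: rule 4 [restricted_mode :- sso_linked, ip_allowlisted, mfa_enrolled.]. New: restricted_mode.
Round 3: rule 8 [can_read :- restricted_mode, role_viewer, break_glass.]. New: can_read.
Round 4: rule 3 [quota_ok :- can_read, can_write.]. New: quota_ok.
Closure: {break_glass, can_delete, can_read, can_write, ip_allowlisted, member_of_group, mfa_enrolled, owner, quota_ok, restricted_mode, role_admin, role_editor, role_viewer, session_fresh, sso_linked} — 15 facts.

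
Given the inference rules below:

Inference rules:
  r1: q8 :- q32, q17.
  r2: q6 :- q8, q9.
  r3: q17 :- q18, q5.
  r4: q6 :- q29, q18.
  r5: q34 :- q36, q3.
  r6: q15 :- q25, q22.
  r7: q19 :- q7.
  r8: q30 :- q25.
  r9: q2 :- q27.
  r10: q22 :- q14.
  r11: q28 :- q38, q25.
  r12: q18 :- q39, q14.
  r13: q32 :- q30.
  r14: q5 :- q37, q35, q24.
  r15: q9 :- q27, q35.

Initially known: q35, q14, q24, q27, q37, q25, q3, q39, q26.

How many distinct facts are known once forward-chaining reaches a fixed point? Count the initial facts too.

20

[1] r8 [q30 :- q25.]; r9 [q2 :- q27.]; r10 [q22 :- q14.]; r12 [q18 :- q39, q14.]; r14 [q5 :- q37, q35, q24.]; r15 [q9 :- q27, q35.]. ⇒ new: q30, q2, q22, q18, q5, q9.
[2] r3 [q17 :- q18, q5.]; r6 [q15 :- q25, q22.]; r13 [q32 :- q30.]. ⇒ new: q17, q15, q32.
[3] r1 [q8 :- q32, q17.]. ⇒ new: q8.
[4] r2 [q6 :- q8, q9.]. ⇒ new: q6.
Closure: {q14, q15, q17, q18, q2, q22, q24, q25, q26, q27, q3, q30, q32, q35, q37, q39, q5, q6, q8, q9} — 20 facts.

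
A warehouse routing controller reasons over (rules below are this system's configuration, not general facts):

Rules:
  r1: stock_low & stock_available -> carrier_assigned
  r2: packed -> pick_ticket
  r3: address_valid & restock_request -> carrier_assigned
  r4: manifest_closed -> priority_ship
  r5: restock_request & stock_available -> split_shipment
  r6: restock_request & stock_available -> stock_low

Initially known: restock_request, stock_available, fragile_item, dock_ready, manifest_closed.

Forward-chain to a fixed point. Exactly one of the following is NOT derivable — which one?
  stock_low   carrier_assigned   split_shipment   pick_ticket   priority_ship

pick_ticket

[1] r4 [manifest_closed -> priority_ship]; r5 [restock_request & stock_available -> split_shipment]; r6 [restock_request & stock_available -> stock_low]. ⇒ new: priority_ship, split_shipment, stock_low.
[2] r1 [stock_low & stock_available -> carrier_assigned]. ⇒ new: carrier_assigned.
Derived: stock_low (round 1), split_shipment (round 1), carrier_assigned (round 2), priority_ship (round 1). pick_ticket never appears in any round.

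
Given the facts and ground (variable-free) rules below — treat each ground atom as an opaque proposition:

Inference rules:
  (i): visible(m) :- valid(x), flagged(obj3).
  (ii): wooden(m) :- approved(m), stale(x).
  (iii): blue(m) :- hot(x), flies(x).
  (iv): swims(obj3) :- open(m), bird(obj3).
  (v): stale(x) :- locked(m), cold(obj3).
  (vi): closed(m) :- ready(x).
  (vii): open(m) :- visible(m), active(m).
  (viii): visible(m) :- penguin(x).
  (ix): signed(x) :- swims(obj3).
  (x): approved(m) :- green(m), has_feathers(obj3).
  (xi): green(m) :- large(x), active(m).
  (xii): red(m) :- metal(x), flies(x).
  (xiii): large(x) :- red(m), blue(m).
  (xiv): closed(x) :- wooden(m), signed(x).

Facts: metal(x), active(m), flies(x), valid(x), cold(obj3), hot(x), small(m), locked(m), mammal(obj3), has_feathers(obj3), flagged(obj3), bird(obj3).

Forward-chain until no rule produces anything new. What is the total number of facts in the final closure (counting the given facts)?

Round 1 — (i), (iii), (v), (xii), derive visible(m), blue(m), stale(x), red(m).
Round 2 — (vii), (xiii), derive open(m), large(x).
Round 3 — (iv), (xi), derive swims(obj3), green(m).
Round 4 — (ix), (x), derive signed(x), approved(m).
Round 5 — (ii), derive wooden(m).
Round 6 — (xiv), derive closed(x).
Closure: {active(m), approved(m), bird(obj3), blue(m), closed(x), cold(obj3), flagged(obj3), flies(x), green(m), has_feathers(obj3), hot(x), large(x), locked(m), mammal(obj3), metal(x), open(m), red(m), signed(x), small(m), stale(x), swims(obj3), valid(x), visible(m), wooden(m)} — 24 facts.

24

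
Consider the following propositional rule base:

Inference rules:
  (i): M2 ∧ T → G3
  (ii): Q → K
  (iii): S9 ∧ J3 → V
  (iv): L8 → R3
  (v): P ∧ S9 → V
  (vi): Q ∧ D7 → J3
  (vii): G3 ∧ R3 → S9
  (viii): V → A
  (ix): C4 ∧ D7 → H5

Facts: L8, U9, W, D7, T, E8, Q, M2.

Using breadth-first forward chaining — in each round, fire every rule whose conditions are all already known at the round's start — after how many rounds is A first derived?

Round 1: (i) [M2 ∧ T → G3]; (ii) [Q → K]; (iv) [L8 → R3]; (vi) [Q ∧ D7 → J3]. Adds G3, K, R3, J3.
Round 2: (vii) [G3 ∧ R3 → S9]. Adds S9.
Round 3: (iii) [S9 ∧ J3 → V]. Adds V.
Round 4: (viii) [V → A]. Adds A.
A first appears in round 4.

4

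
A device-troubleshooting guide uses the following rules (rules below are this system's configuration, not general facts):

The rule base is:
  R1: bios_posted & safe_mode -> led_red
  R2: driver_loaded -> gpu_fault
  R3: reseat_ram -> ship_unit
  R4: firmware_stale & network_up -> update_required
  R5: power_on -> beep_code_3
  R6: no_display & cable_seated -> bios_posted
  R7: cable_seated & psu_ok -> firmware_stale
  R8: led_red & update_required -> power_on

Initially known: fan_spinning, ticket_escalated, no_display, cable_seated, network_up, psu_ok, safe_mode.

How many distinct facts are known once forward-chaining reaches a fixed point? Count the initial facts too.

Round 1 fires R6, R7, giving bios_posted, firmware_stale.
Round 2 fires R1, R4, giving led_red, update_required.
Round 3 fires R8, giving power_on.
Round 4 fires R5, giving beep_code_3.
Closure: {beep_code_3, bios_posted, cable_seated, fan_spinning, firmware_stale, led_red, network_up, no_display, power_on, psu_ok, safe_mode, ticket_escalated, update_required} — 13 facts.

13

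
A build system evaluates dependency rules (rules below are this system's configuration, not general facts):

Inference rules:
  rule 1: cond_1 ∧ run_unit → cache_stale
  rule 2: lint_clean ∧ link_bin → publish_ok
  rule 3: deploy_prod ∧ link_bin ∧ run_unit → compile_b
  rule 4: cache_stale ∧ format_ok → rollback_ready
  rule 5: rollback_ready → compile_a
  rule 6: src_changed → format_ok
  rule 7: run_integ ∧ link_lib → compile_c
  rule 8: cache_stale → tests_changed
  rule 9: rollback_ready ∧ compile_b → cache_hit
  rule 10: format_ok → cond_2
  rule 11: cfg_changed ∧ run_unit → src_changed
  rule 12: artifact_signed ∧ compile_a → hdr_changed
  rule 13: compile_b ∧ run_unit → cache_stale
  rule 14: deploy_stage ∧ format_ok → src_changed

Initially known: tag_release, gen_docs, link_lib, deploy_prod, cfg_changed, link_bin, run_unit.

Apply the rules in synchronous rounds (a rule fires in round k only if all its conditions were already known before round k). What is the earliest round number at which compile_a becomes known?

4

Round 1 — rule 3, rule 11, derive compile_b, src_changed.
Round 2 — rule 6, rule 13, derive format_ok, cache_stale.
Round 3 — rule 4, rule 8, rule 10, derive rollback_ready, tests_changed, cond_2.
Round 4 — rule 5, rule 9, derive compile_a, cache_hit.
compile_a first appears in round 4.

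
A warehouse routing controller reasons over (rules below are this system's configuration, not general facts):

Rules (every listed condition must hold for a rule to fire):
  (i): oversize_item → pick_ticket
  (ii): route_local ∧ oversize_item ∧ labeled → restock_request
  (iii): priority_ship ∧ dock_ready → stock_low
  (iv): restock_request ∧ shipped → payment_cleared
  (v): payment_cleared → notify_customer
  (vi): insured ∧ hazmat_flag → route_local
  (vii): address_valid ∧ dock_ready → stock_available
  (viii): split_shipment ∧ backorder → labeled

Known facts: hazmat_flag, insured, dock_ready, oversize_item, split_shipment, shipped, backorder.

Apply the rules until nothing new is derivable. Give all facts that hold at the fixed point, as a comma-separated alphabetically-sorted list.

backorder, dock_ready, hazmat_flag, insured, labeled, notify_customer, oversize_item, payment_cleared, pick_ticket, restock_request, route_local, shipped, split_shipment

Round 1: (i) [oversize_item → pick_ticket]; (vi) [insured ∧ hazmat_flag → route_local]; (viii) [split_shipment ∧ backorder → labeled]. New: pick_ticket, route_local, labeled.
Round 2: (ii) [route_local ∧ oversize_item ∧ labeled → restock_request]. New: restock_request.
Round 3: (iv) [restock_request ∧ shipped → payment_cleared]. New: payment_cleared.
Round 4: (v) [payment_cleared → notify_customer]. New: notify_customer.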